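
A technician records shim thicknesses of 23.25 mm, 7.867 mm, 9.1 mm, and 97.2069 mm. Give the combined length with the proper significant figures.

137.4 mm

23.25 mm + 7.867 mm + 9.1 mm + 97.2069 mm = 137.4239 mm.
Addition/subtraction keeps the fewest decimal places: 23.25 → 2 decimal places, 7.867 → 3 decimal places, 9.1 → 1 decimal place, 97.2069 → 4 decimal places; limit is 1.
Rounded to 1 decimal place: 137.4 mm.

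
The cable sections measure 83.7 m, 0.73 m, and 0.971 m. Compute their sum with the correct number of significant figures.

83.7 m + 0.73 m + 0.971 m = 85.401 m.
Addition/subtraction keeps the fewest decimal places: 83.7 → 1 decimal place, 0.73 → 2 decimal places, 0.971 → 3 decimal places; limit is 1.
Rounded to 1 decimal place: 85.4 m.

85.4 m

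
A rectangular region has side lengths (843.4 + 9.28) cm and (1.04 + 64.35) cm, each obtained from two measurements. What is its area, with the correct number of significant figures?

5.576 × 10^4 cm²

843.4 + 9.28 = 852.68, limited to 1 d.p. → 4 s.f.; 1.04 + 64.35 = 65.39, limited to 2 d.p. → 4 s.f.
Carrying full precision, 852.68 × 65.39 = 55756.7452; keep min(4, 4) = 4 s.f.
Rounded to 4 significant figures: 5.576 × 10^4 cm².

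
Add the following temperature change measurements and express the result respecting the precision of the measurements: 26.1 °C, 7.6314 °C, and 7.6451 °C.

41.4 °C

26.1 °C + 7.6314 °C + 7.6451 °C = 41.3765 °C.
Addition/subtraction keeps the fewest decimal places: 26.1 → 1 decimal place, 7.6314 → 4 decimal places, 7.6451 → 4 decimal places; limit is 1.
Rounded to 1 decimal place: 41.4 °C.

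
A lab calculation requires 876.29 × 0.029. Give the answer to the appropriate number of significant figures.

25

876.29 × 0.029 = 25.41241
Multiplication/division keeps the fewest significant figures: 876.29 → 5 s.f., 0.029 → 2 s.f.; limit is 2.
Rounded to 2 significant figures: 25.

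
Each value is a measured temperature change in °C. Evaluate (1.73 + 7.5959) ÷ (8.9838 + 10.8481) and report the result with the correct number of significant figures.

0.470

1.73 + 7.5959 = 9.3259, limited to 2 d.p. → 3 s.f.; 8.9838 + 10.8481 = 19.8319, limited to 4 d.p. → 6 s.f.
Carrying full precision, 9.3259 ÷ 19.8319 = 0.470247429646…; keep min(3, 6) = 3 s.f.
Rounded to 3 significant figures: 0.470.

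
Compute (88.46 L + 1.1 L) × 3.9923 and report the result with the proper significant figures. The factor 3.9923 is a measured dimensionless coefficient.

88.46 L + 1.1 L = 89.56 L; the sum is limited to 1 decimal place (3 s.f.).
Carrying full precision, 89.56 × 3.9923 = 357.550388 L; 3.9923 has 5 s.f., so the result keeps min(3, 5) = 3 s.f.
Rounded to 3 significant figures: 358 L.

358 L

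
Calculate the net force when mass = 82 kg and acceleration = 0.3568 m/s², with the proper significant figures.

29 N

net force = 82 kg × 0.3568 m/s² = 29.2576 N.
82 has 2 significant figures; 0.3568 has 4.
Division/multiplication keeps the fewest: 2 significant figures.
Rounded: 29 N.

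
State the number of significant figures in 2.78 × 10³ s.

2.78 × 10³: in scientific notation every digit of the coefficient is significant.

3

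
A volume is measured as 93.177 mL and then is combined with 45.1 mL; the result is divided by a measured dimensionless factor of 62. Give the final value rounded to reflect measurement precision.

93.177 mL + 45.1 mL = 138.277 mL; the sum is limited to 1 decimal place (4 s.f.).
Carrying full precision, 138.277 ÷ 62 = 2.23027419355… mL; 62 has 2 s.f., so the result keeps min(4, 2) = 2 s.f.
Rounded to 2 significant figures: 2.2 mL.

2.2 mL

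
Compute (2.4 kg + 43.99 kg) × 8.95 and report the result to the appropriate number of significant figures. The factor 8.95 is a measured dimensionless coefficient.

415 kg

2.4 kg + 43.99 kg = 46.39 kg; the sum is limited to 1 decimal place (3 s.f.).
Carrying full precision, 46.39 × 8.95 = 415.1905 kg; 8.95 has 3 s.f., so the result keeps min(3, 3) = 3 s.f.
Rounded to 3 significant figures: 415 kg.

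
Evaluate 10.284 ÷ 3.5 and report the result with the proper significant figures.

2.9

10.284 ÷ 3.5 = 2.93828571429…
Multiplication/division keeps the fewest significant figures: 10.284 → 5 s.f., 3.5 → 2 s.f.; limit is 2.
Rounded to 2 significant figures: 2.9.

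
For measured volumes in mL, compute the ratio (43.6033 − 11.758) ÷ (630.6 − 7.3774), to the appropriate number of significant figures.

0.05110

43.6033 − 11.758 = 31.8453, limited to 3 d.p. → 5 s.f.; 630.6 − 7.3774 = 623.2226, limited to 1 d.p. → 4 s.f.
Carrying full precision, 31.8453 ÷ 623.2226 = 0.0510977939503…; keep min(5, 4) = 4 s.f.
Rounded to 4 significant figures: 0.05110.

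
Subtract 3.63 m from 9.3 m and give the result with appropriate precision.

9.3 m − 3.63 m = 5.67 m.
Addition/subtraction keeps the fewest decimal places: 9.3 → 1 decimal place, 3.63 → 2 decimal places; limit is 1.
Rounded to 1 decimal place: 5.7 m.

5.7 m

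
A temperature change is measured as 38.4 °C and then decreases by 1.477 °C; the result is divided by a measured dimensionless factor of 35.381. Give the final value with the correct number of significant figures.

38.4 °C − 1.477 °C = 36.923 °C; the difference is limited to 1 decimal place (3 s.f.).
Carrying full precision, 36.923 ÷ 35.381 = 1.04358271389… °C; 35.381 has 5 s.f., so the result keeps min(3, 5) = 3 s.f.
Rounded to 3 significant figures: 1.04 °C.

1.04 °C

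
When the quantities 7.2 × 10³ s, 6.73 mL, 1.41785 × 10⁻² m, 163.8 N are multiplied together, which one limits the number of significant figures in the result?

7.2 × 10³ s

7.2 × 10³ s → 2 s.f.; 6.73 mL → 3 s.f.; 1.41785 × 10⁻² m → 6 s.f.; 163.8 N → 4 s.f.
The fewest is 2 significant figures, from 7.2 × 10³ s.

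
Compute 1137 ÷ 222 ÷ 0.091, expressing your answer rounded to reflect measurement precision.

56

1137 ÷ 222 ÷ 0.091 = 56.2815562816…
Multiplication/division keeps the fewest significant figures: 1137 → 4 s.f., 222 → 3 s.f., 0.091 → 2 s.f.; limit is 2.
Rounded to 2 significant figures: 56.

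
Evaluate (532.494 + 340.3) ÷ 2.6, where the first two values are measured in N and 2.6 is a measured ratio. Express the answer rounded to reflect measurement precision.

532.494 N + 340.3 N = 872.794 N; the sum is limited to 1 decimal place (4 s.f.).
Carrying full precision, 872.794 ÷ 2.6 = 335.69 N; 2.6 has 2 s.f., so the result keeps min(4, 2) = 2 s.f.
Rounded to 2 significant figures: 3.4 × 10² N.

3.4 × 10² N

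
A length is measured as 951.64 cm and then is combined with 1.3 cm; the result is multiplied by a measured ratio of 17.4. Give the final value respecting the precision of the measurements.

951.64 cm + 1.3 cm = 952.94 cm; the sum is limited to 1 decimal place (4 s.f.).
Carrying full precision, 952.94 × 17.4 = 16581.156 cm; 17.4 has 3 s.f., so the result keeps min(4, 3) = 3 s.f.
Rounded to 3 significant figures: 1.66 × 10^4 cm.

1.66 × 10^4 cm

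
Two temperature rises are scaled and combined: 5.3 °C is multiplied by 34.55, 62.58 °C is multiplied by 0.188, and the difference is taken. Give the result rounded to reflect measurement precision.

5.3 × 34.55 = 183.115 → 1.8 × 10^2 °C (2 s.f., last digit at the 10^1 place).
62.58 × 0.188 = 11.76504 → 11.8 °C (3 s.f., last digit at the 10^-1 place).
Difference: 171.34996 °C; keep the coarser place, 10^1.
Result: 1.7 × 10^2 °C.

1.7 × 10^2 °C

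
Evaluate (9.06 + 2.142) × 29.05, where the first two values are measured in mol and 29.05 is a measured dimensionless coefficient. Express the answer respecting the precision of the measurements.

9.06 mol + 2.142 mol = 11.202 mol; the sum is limited to 2 decimal places (4 s.f.).
Carrying full precision, 11.202 × 29.05 = 325.4181 mol; 29.05 has 4 s.f., so the result keeps min(4, 4) = 4 s.f.
Rounded to 4 significant figures: 325.4 mol.

325.4 mol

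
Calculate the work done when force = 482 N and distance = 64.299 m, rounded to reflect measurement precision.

work done = 482 N × 64.299 m = 30992.118 J.
482 has 3 significant figures; 64.299 has 5.
Division/multiplication keeps the fewest: 3 significant figures.
Rounded: 3.10 × 10⁴ J.

3.10 × 10⁴ J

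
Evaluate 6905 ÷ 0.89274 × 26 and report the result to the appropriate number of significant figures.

6905 ÷ 0.89274 × 26 = 201099.984318…
Multiplication/division keeps the fewest significant figures: 6905 → 4 s.f., 0.89274 → 5 s.f., 26 → 2 s.f.; limit is 2.
Rounded to 2 significant figures: 2.0 × 10⁵.

2.0 × 10⁵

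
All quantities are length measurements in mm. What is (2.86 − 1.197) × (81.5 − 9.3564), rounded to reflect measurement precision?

2.86 − 1.197 = 1.663, limited to 2 d.p. → 3 s.f.; 81.5 − 9.3564 = 72.1436, limited to 1 d.p. → 3 s.f.
Carrying full precision, 1.663 × 72.1436 = 119.9748068; keep min(3, 3) = 3 s.f.
Rounded to 3 significant figures: 120. mm².

120. mm²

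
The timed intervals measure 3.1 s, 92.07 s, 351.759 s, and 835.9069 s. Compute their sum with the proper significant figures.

1282.8 s

3.1 s + 92.07 s + 351.759 s + 835.9069 s = 1282.8359 s.
Addition/subtraction keeps the fewest decimal places: 3.1 → 1 decimal place, 92.07 → 2 decimal places, 351.759 → 3 decimal places, 835.9069 → 4 decimal places; limit is 1.
Rounded to 1 decimal place: 1282.8 s.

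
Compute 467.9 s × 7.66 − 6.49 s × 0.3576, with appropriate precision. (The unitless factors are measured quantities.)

467.9 × 7.66 = 3584.114 → 3.58 × 10³ s (3 s.f., last digit at the 10^1 place).
6.49 × 0.3576 = 2.320824 → 2.32 s (3 s.f., last digit at the 10^-2 place).
Difference: 3581.793176 s; keep the coarser place, 10^1.
Result: 3.58 × 10³ s.

3.58 × 10³ s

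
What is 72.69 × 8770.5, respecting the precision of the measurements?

72.69 × 8770.5 = 637527.645
Multiplication/division keeps the fewest significant figures: 72.69 → 4 s.f., 8770.5 → 5 s.f.; limit is 4.
Rounded to 4 significant figures: 6.375 × 10⁵.

6.375 × 10⁵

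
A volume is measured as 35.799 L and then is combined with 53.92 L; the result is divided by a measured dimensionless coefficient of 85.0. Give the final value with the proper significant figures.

1.06 L

35.799 L + 53.92 L = 89.719 L; the sum is limited to 2 decimal places (4 s.f.).
Carrying full precision, 89.719 ÷ 85.0 = 1.05551764706… L; 85.0 has 3 s.f., so the result keeps min(4, 3) = 3 s.f.
Rounded to 3 significant figures: 1.06 L.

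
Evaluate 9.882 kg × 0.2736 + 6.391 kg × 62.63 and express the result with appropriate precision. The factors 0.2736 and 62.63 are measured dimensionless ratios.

9.882 × 0.2736 = 2.7037152 → 2.704 kg (4 s.f., last digit at the 10^-3 place).
6.391 × 62.63 = 400.26833 → 400.3 kg (4 s.f., last digit at the 10^-1 place).
Sum: 402.9720452 kg; keep the coarser place, 10^-1.
Result: 403.0 kg.

403.0 kg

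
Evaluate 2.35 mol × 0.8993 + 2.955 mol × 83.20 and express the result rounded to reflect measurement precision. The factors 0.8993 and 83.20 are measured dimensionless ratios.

248.0 mol

2.35 × 0.8993 = 2.113355 → 2.11 mol (3 s.f., last digit at the 10^-2 place).
2.955 × 83.20 = 245.856 → 245.9 mol (4 s.f., last digit at the 10^-1 place).
Sum: 247.969355 mol; keep the coarser place, 10^-1.
Result: 248.0 mol.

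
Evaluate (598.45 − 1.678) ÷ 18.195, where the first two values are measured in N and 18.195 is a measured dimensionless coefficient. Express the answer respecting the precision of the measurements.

32.799 N

598.45 N − 1.678 N = 596.772 N; the difference is limited to 2 decimal places (5 s.f.).
Carrying full precision, 596.772 ÷ 18.195 = 32.7986809563… N; 18.195 has 5 s.f., so the result keeps min(5, 5) = 5 s.f.
Rounded to 5 significant figures: 32.799 N.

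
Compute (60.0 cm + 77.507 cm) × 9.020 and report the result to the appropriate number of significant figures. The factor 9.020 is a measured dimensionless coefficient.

1.240 × 10^3 cm

60.0 cm + 77.507 cm = 137.507 cm; the sum is limited to 1 decimal place (4 s.f.).
Carrying full precision, 137.507 × 9.020 = 1240.31314 cm; 9.020 has 4 s.f., so the result keeps min(4, 4) = 4 s.f.
Rounded to 4 significant figures: 1.240 × 10^3 cm.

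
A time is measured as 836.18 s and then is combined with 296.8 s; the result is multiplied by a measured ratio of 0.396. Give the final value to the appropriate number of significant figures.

449 s

836.18 s + 296.8 s = 1132.98 s; the sum is limited to 1 decimal place (5 s.f.).
Carrying full precision, 1132.98 × 0.396 = 448.66008 s; 0.396 has 3 s.f., so the result keeps min(5, 3) = 3 s.f.
Rounded to 3 significant figures: 449 s.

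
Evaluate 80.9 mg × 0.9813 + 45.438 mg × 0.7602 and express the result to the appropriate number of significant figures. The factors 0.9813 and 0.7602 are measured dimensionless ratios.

113.9 mg

80.9 × 0.9813 = 79.38717 → 79.4 mg (3 s.f., last digit at the 10^-1 place).
45.438 × 0.7602 = 34.5419676 → 34.54 mg (4 s.f., last digit at the 10^-2 place).
Sum: 113.9291376 mg; keep the coarser place, 10^-1.
Result: 113.9 mg.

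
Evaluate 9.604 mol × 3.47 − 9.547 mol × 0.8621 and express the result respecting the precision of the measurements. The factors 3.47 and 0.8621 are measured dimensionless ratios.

25.1 mol

9.604 × 3.47 = 33.32588 → 33.3 mol (3 s.f., last digit at the 10^-1 place).
9.547 × 0.8621 = 8.2304687 → 8.230 mol (4 s.f., last digit at the 10^-3 place).
Difference: 25.0954113 mol; keep the coarser place, 10^-1.
Result: 25.1 mol.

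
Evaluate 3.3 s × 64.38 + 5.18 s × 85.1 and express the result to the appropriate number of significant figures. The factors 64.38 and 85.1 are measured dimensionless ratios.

6.5 × 10² s

3.3 × 64.38 = 212.454 → 2.1 × 10² s (2 s.f., last digit at the 10^1 place).
5.18 × 85.1 = 440.818 → 441 s (3 s.f., last digit at the 10^0 place).
Sum: 653.272 s; keep the coarser place, 10^1.
Result: 6.5 × 10² s.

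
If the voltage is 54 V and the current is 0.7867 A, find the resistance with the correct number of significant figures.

resistance = 54 V ÷ 0.7867 A = 68.6411592729… Ω.
54 has 2 significant figures; 0.7867 has 4.
Division/multiplication keeps the fewest: 2 significant figures.
Rounded: 69 Ω.

69 Ω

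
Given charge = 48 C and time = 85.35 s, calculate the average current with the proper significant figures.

average current = 48 C ÷ 85.35 s = 0.562390158172… A.
48 has 2 significant figures; 85.35 has 4.
Division/multiplication keeps the fewest: 2 significant figures.
Rounded: 0.56 A.

0.56 A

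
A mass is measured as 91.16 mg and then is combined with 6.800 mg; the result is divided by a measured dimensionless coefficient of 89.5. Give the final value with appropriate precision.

91.16 mg + 6.800 mg = 97.960 mg; the sum is limited to 2 decimal places (4 s.f.).
Carrying full precision, 97.960 ÷ 89.5 = 1.09452513966… mg; 89.5 has 3 s.f., so the result keeps min(4, 3) = 3 s.f.
Rounded to 3 significant figures: 1.09 mg.

1.09 mg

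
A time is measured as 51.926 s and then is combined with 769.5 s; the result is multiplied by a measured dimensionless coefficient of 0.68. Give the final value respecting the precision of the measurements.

5.6 × 10² s

51.926 s + 769.5 s = 821.426 s; the sum is limited to 1 decimal place (4 s.f.).
Carrying full precision, 821.426 × 0.68 = 558.56968 s; 0.68 has 2 s.f., so the result keeps min(4, 2) = 2 s.f.
Rounded to 2 significant figures: 5.6 × 10² s.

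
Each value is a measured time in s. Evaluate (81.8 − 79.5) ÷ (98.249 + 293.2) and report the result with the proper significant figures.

0.0059

81.8 − 79.5 = 2.3, limited to 1 d.p. → 2 s.f.; 98.249 + 293.2 = 391.449, limited to 1 d.p. → 4 s.f.
Carrying full precision, 2.3 ÷ 391.449 = 0.00587560576218…; keep min(2, 4) = 2 s.f.
Rounded to 2 significant figures: 0.0059.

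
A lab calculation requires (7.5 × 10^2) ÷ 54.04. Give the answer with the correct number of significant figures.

(7.5 × 10^2) ÷ 54.04 = 13.8786084382…
Multiplication/division keeps the fewest significant figures: 7.5 × 10^2 → 2 s.f., 54.04 → 4 s.f.; limit is 2.
Rounded to 2 significant figures: 14.

14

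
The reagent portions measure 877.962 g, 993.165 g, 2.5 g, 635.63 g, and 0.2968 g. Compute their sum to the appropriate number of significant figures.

2.5096 × 10³ g

877.962 g + 993.165 g + 2.5 g + 635.63 g + 0.2968 g = 2509.5538 g.
Addition/subtraction keeps the fewest decimal places: 877.962 → 3 decimal places, 993.165 → 3 decimal places, 2.5 → 1 decimal place, 635.63 → 2 decimal places, 0.2968 → 4 decimal places; limit is 1.
Rounded to 1 decimal place: 2.5096 × 10³ g.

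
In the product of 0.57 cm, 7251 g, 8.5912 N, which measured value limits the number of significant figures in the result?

0.57 cm → 2 s.f.; 7251 g → 4 s.f.; 8.5912 N → 5 s.f.
The fewest is 2 significant figures, from 0.57 cm.

0.57 cm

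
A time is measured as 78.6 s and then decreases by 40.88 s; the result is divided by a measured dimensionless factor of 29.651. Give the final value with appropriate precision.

78.6 s − 40.88 s = 37.72 s; the difference is limited to 1 decimal place (3 s.f.).
Carrying full precision, 37.72 ÷ 29.651 = 1.27213247445… s; 29.651 has 5 s.f., so the result keeps min(3, 5) = 3 s.f.
Rounded to 3 significant figures: 1.27 s.

1.27 s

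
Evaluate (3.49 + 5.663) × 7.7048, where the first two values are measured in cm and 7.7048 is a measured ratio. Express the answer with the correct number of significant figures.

70.5 cm

3.49 cm + 5.663 cm = 9.153 cm; the sum is limited to 2 decimal places (3 s.f.).
Carrying full precision, 9.153 × 7.7048 = 70.5220344 cm; 7.7048 has 5 s.f., so the result keeps min(3, 5) = 3 s.f.
Rounded to 3 significant figures: 70.5 cm.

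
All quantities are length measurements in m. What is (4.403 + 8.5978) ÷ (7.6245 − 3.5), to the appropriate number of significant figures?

3.2

4.403 + 8.5978 = 13.0008, limited to 3 d.p. → 5 s.f.; 7.6245 − 3.5 = 4.1245, limited to 1 d.p. → 2 s.f.
Carrying full precision, 13.0008 ÷ 4.1245 = 3.15209116257…; keep min(5, 2) = 2 s.f.
Rounded to 2 significant figures: 3.2.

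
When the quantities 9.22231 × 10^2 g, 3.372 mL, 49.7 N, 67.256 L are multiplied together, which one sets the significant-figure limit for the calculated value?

49.7 N

9.22231 × 10^2 g → 6 s.f.; 3.372 mL → 4 s.f.; 49.7 N → 3 s.f.; 67.256 L → 5 s.f.
The fewest is 3 significant figures, from 49.7 N.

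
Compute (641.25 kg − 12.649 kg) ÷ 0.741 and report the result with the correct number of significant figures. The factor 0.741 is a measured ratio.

8.48 × 10² kg

641.25 kg − 12.649 kg = 628.601 kg; the difference is limited to 2 decimal places (5 s.f.).
Carrying full precision, 628.601 ÷ 0.741 = 848.314439946… kg; 0.741 has 3 s.f., so the result keeps min(5, 3) = 3 s.f.
Rounded to 3 significant figures: 8.48 × 10² kg.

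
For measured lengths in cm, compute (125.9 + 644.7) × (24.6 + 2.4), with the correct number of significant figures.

2.08 × 10^4 cm²

125.9 + 644.7 = 770.6, limited to 1 d.p. → 4 s.f.; 24.6 + 2.4 = 27.0, limited to 1 d.p. → 3 s.f.
Carrying full precision, 770.6 × 27.0 = 20806.2; keep min(4, 3) = 3 s.f.
Rounded to 3 significant figures: 2.08 × 10^4 cm².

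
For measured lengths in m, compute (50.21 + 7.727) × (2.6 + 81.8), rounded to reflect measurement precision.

50.21 + 7.727 = 57.937, limited to 2 d.p. → 4 s.f.; 2.6 + 81.8 = 84.4, limited to 1 d.p. → 3 s.f.
Carrying full precision, 57.937 × 84.4 = 4889.8828; keep min(4, 3) = 3 s.f.
Rounded to 3 significant figures: 4.89 × 10³ m².

4.89 × 10³ m²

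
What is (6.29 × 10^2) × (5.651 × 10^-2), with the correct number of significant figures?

(6.29 × 10^2) × (5.651 × 10^-2) = 35.54479
Multiplication/division keeps the fewest significant figures: 6.29 × 10^2 → 3 s.f., 5.651 × 10^-2 → 4 s.f.; limit is 3.
Rounded to 3 significant figures: 35.5.

35.5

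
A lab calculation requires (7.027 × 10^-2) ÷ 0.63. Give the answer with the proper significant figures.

(7.027 × 10^-2) ÷ 0.63 = 0.11153968254…
Multiplication/division keeps the fewest significant figures: 7.027 × 10^-2 → 4 s.f., 0.63 → 2 s.f.; limit is 2.
Rounded to 2 significant figures: 0.11.

0.11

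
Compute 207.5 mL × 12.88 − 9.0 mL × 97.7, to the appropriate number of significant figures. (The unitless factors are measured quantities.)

207.5 × 12.88 = 2672.6 → 2673 mL (4 s.f., last digit at the 10^0 place).
9.0 × 97.7 = 879.3 → 8.8 × 10^2 mL (2 s.f., last digit at the 10^1 place).
Difference: 1793.3 mL; keep the coarser place, 10^1.
Result: 1.79 × 10^3 mL.

1.79 × 10^3 mL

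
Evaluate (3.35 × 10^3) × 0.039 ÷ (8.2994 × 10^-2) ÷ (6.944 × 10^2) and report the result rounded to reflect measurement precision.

2.3

(3.35 × 10^3) × 0.039 ÷ (8.2994 × 10^-2) ÷ (6.944 × 10^2) = 2.26700775327…
Multiplication/division keeps the fewest significant figures: 3.35 × 10^3 → 3 s.f., 0.039 → 2 s.f., 8.2994 × 10^-2 → 5 s.f., 6.944 × 10^2 → 4 s.f.; limit is 2.
Rounded to 2 significant figures: 2.3.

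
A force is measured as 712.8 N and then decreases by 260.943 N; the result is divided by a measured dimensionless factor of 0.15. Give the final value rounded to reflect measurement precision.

712.8 N − 260.943 N = 451.857 N; the difference is limited to 1 decimal place (4 s.f.).
Carrying full precision, 451.857 ÷ 0.15 = 3012.38 N; 0.15 has 2 s.f., so the result keeps min(4, 2) = 2 s.f.
Rounded to 2 significant figures: 3.0 × 10^3 N.

3.0 × 10^3 N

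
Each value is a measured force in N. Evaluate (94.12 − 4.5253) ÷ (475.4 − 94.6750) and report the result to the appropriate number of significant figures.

94.12 − 4.5253 = 89.5947, limited to 2 d.p. → 4 s.f.; 475.4 − 94.6750 = 380.7250, limited to 1 d.p. → 4 s.f.
Carrying full precision, 89.5947 ÷ 380.7250 = 0.235326548033…; keep min(4, 4) = 4 s.f.
Rounded to 4 significant figures: 0.2353.

0.2353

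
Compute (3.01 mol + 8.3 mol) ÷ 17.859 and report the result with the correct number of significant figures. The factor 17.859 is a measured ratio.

0.633 mol

3.01 mol + 8.3 mol = 11.31 mol; the sum is limited to 1 decimal place (3 s.f.).
Carrying full precision, 11.31 ÷ 17.859 = 0.63329413741… mol; 17.859 has 5 s.f., so the result keeps min(3, 5) = 3 s.f.
Rounded to 3 significant figures: 0.633 mol.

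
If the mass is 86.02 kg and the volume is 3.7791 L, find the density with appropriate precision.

22.76 kg/L

density = 86.02 kg ÷ 3.7791 L = 22.7620332883… kg/L.
86.02 has 4 significant figures; 3.7791 has 5.
Division/multiplication keeps the fewest: 4 significant figures.
Rounded: 22.76 kg/L.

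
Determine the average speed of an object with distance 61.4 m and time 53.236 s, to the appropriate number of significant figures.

1.15 m/s

average speed = 61.4 m ÷ 53.236 s = 1.15335487264… m/s.
61.4 has 3 significant figures; 53.236 has 5.
Division/multiplication keeps the fewest: 3 significant figures.
Rounded: 1.15 m/s.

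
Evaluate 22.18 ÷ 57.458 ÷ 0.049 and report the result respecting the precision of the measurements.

7.9

22.18 ÷ 57.458 ÷ 0.049 = 7.87798150344…
Multiplication/division keeps the fewest significant figures: 22.18 → 4 s.f., 57.458 → 5 s.f., 0.049 → 2 s.f.; limit is 2.
Rounded to 2 significant figures: 7.9.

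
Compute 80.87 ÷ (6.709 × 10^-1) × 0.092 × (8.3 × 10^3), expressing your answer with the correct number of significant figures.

80.87 ÷ (6.709 × 10^-1) × 0.092 × (8.3 × 10^3) = 92044.0184826…
Multiplication/division keeps the fewest significant figures: 80.87 → 4 s.f., 6.709 × 10^-1 → 4 s.f., 0.092 → 2 s.f., 8.3 × 10^3 → 2 s.f.; limit is 2.
Rounded to 2 significant figures: 9.2 × 10^4.

9.2 × 10^4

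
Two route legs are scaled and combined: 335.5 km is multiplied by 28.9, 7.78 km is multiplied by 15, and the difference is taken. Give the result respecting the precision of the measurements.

335.5 × 28.9 = 9695.95 → 9.70 × 10³ km (3 s.f., last digit at the 10^1 place).
7.78 × 15 = 116.7 → 1.2 × 10² km (2 s.f., last digit at the 10^1 place).
Difference: 9579.25 km; keep the coarser place, 10^1.
Result: 9.58 × 10³ km.

9.58 × 10³ km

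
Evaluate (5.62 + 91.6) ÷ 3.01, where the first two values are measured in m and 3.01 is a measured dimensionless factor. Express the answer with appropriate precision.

5.62 m + 91.6 m = 97.22 m; the sum is limited to 1 decimal place (3 s.f.).
Carrying full precision, 97.22 ÷ 3.01 = 32.2990033223… m; 3.01 has 3 s.f., so the result keeps min(3, 3) = 3 s.f.
Rounded to 3 significant figures: 32.3 m.

32.3 m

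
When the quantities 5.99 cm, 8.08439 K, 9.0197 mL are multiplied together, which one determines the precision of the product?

5.99 cm

5.99 cm → 3 s.f.; 8.08439 K → 6 s.f.; 9.0197 mL → 5 s.f.
The fewest is 3 significant figures, from 5.99 cm.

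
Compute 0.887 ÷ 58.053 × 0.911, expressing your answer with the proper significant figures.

0.887 ÷ 58.053 × 0.911 = 0.013919297883…
Multiplication/division keeps the fewest significant figures: 0.887 → 3 s.f., 58.053 → 5 s.f., 0.911 → 3 s.f.; limit is 3.
Rounded to 3 significant figures: 0.0139.

0.0139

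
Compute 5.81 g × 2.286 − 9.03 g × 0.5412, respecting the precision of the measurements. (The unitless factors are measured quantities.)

5.81 × 2.286 = 13.28166 → 13.3 g (3 s.f., last digit at the 10^-1 place).
9.03 × 0.5412 = 4.887036 → 4.89 g (3 s.f., last digit at the 10^-2 place).
Difference: 8.394624 g; keep the coarser place, 10^-1.
Result: 8.4 g.

8.4 g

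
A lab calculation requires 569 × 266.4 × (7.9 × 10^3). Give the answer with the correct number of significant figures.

569 × 266.4 × (7.9 × 10^3) = 1.19749464 × 10^9
Multiplication/division keeps the fewest significant figures: 569 → 3 s.f., 266.4 → 4 s.f., 7.9 × 10^3 → 2 s.f.; limit is 2.
Rounded to 2 significant figures: 1.2 × 10^9.

1.2 × 10^9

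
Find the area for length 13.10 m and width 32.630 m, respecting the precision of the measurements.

427.5 m²

area = 13.10 m × 32.630 m = 427.453 m².
13.10 has 4 significant figures; 32.630 has 5.
Division/multiplication keeps the fewest: 4 significant figures.
Rounded: 427.5 m².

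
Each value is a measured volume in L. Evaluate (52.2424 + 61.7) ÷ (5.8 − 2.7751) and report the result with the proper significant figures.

52.2424 + 61.7 = 113.9424, limited to 1 d.p. → 4 s.f.; 5.8 − 2.7751 = 3.0249, limited to 1 d.p. → 2 s.f.
Carrying full precision, 113.9424 ÷ 3.0249 = 37.6681543192…; keep min(4, 2) = 2 s.f.
Rounded to 2 significant figures: 38.

38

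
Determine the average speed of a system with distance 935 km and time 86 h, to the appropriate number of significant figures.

11 km/h

average speed = 935 km ÷ 86 h = 10.8720930233… km/h.
935 has 3 significant figures; 86 has 2.
Division/multiplication keeps the fewest: 2 significant figures.
Rounded: 11 km/h.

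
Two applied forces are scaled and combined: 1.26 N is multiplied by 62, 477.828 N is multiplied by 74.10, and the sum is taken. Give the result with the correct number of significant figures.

3.549 × 10^4 N

1.26 × 62 = 78.12 → 78 N (2 s.f., last digit at the 10^0 place).
477.828 × 74.10 = 35407.0548 → 3.541 × 10^4 N (4 s.f., last digit at the 10^1 place).
Sum: 35485.1748 N; keep the coarser place, 10^1.
Result: 3.549 × 10^4 N.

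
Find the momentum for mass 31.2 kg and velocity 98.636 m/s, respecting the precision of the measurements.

3.08 × 10^3 kg·m/s

momentum = 31.2 kg × 98.636 m/s = 3077.4432 kg·m/s.
31.2 has 3 significant figures; 98.636 has 5.
Division/multiplication keeps the fewest: 3 significant figures.
Rounded: 3.08 × 10^3 kg·m/s.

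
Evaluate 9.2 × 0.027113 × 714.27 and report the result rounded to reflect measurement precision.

1.8 × 10²

9.2 × 0.027113 × 714.27 = 178.167223092
Multiplication/division keeps the fewest significant figures: 9.2 → 2 s.f., 0.027113 → 5 s.f., 714.27 → 5 s.f.; limit is 2.
Rounded to 2 significant figures: 1.8 × 10².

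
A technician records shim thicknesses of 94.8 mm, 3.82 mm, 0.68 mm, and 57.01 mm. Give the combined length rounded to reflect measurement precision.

94.8 mm + 3.82 mm + 0.68 mm + 57.01 mm = 156.31 mm.
Addition/subtraction keeps the fewest decimal places: 94.8 → 1 decimal place, 3.82 → 2 decimal places, 0.68 → 2 decimal places, 57.01 → 2 decimal places; limit is 1.
Rounded to 1 decimal place: 156.3 mm.

156.3 mm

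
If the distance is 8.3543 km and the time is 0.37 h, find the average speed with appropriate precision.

23 km/h

average speed = 8.3543 km ÷ 0.37 h = 22.5791891892… km/h.
8.3543 has 5 significant figures; 0.37 has 2.
Division/multiplication keeps the fewest: 2 significant figures.
Rounded: 23 km/h.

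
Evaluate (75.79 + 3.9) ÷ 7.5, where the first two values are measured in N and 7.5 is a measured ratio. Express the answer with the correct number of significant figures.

11 N

75.79 N + 3.9 N = 79.69 N; the sum is limited to 1 decimal place (3 s.f.).
Carrying full precision, 79.69 ÷ 7.5 = 10.6253333333… N; 7.5 has 2 s.f., so the result keeps min(3, 2) = 2 s.f.
Rounded to 2 significant figures: 11 N.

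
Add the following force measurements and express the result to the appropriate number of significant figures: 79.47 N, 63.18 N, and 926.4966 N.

79.47 N + 63.18 N + 926.4966 N = 1069.1466 N.
Addition/subtraction keeps the fewest decimal places: 79.47 → 2 decimal places, 63.18 → 2 decimal places, 926.4966 → 4 decimal places; limit is 2.
Rounded to 2 decimal places: 1069.15 N.

1069.15 N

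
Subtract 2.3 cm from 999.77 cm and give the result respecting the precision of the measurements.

997.5 cm

999.77 cm − 2.3 cm = 997.47 cm.
Addition/subtraction keeps the fewest decimal places: 999.77 → 2 decimal places, 2.3 → 1 decimal place; limit is 1.
Rounded to 1 decimal place: 997.5 cm.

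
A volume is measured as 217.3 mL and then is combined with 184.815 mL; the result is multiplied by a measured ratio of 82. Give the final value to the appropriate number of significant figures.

217.3 mL + 184.815 mL = 402.115 mL; the sum is limited to 1 decimal place (4 s.f.).
Carrying full precision, 402.115 × 82 = 32973.43 mL; 82 has 2 s.f., so the result keeps min(4, 2) = 2 s.f.
Rounded to 2 significant figures: 3.3 × 10⁴ mL.

3.3 × 10⁴ mL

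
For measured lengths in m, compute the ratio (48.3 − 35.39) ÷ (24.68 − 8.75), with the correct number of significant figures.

48.3 − 35.39 = 12.91, limited to 1 d.p. → 3 s.f.; 24.68 − 8.75 = 15.93, limited to 2 d.p. → 4 s.f.
Carrying full precision, 12.91 ÷ 15.93 = 0.810420590082…; keep min(3, 4) = 3 s.f.
Rounded to 3 significant figures: 0.810.

0.810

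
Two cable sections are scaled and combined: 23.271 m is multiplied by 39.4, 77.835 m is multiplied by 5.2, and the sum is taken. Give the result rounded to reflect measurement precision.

1.32 × 10^3 m

23.271 × 39.4 = 916.8774 → 917 m (3 s.f., last digit at the 10^0 place).
77.835 × 5.2 = 404.742 → 4.0 × 10^2 m (2 s.f., last digit at the 10^1 place).
Sum: 1321.6194 m; keep the coarser place, 10^1.
Result: 1.32 × 10^3 m.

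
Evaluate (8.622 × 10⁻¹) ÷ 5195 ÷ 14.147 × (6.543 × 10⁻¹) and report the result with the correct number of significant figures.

7.676 × 10⁻⁶

(8.622 × 10⁻¹) ÷ 5195 ÷ 14.147 × (6.543 × 10⁻¹) = 0.00000767600119003…
Multiplication/division keeps the fewest significant figures: 8.622 × 10⁻¹ → 4 s.f., 5195 → 4 s.f., 14.147 → 5 s.f., 6.543 × 10⁻¹ → 4 s.f.; limit is 4.
Rounded to 4 significant figures: 7.676 × 10⁻⁶.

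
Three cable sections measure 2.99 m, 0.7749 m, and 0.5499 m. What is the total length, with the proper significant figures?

4.31 m

2.99 m + 0.7749 m + 0.5499 m = 4.3148 m.
Addition/subtraction keeps the fewest decimal places: 2.99 → 2 decimal places, 0.7749 → 4 decimal places, 0.5499 → 4 decimal places; limit is 2.
Rounded to 2 decimal places: 4.31 m.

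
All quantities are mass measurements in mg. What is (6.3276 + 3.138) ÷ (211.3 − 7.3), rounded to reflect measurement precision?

6.3276 + 3.138 = 9.4656, limited to 3 d.p. → 4 s.f.; 211.3 − 7.3 = 204.0, limited to 1 d.p. → 4 s.f.
Carrying full precision, 9.4656 ÷ 204.0 = 0.0464; keep min(4, 4) = 4 s.f.
Rounded to 4 significant figures: 0.04640.

0.04640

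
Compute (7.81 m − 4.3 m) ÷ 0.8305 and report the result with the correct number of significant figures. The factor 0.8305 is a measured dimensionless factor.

4.2 m

7.81 m − 4.3 m = 3.51 m; the difference is limited to 1 decimal place (2 s.f.).
Carrying full precision, 3.51 ÷ 0.8305 = 4.22636965683… m; 0.8305 has 4 s.f., so the result keeps min(2, 4) = 2 s.f.
Rounded to 2 significant figures: 4.2 m.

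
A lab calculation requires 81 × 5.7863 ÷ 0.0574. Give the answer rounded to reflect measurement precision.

81 × 5.7863 ÷ 0.0574 = 8165.33623693…
Multiplication/division keeps the fewest significant figures: 81 → 2 s.f., 5.7863 → 5 s.f., 0.0574 → 3 s.f.; limit is 2.
Rounded to 2 significant figures: 8.2 × 10^3.

8.2 × 10^3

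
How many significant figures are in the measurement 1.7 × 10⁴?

2

1.7 × 10⁴: in scientific notation every digit of the coefficient is significant.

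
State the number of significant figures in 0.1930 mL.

0.1930: leading zeros are not significant; trailing zeros after a decimal point are significant.

4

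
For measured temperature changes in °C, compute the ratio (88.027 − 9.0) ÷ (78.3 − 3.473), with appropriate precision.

88.027 − 9.0 = 79.027, limited to 1 d.p. → 3 s.f.; 78.3 − 3.473 = 74.827, limited to 1 d.p. → 3 s.f.
Carrying full precision, 79.027 ÷ 74.827 = 1.05612947198…; keep min(3, 3) = 3 s.f.
Rounded to 3 significant figures: 1.06.

1.06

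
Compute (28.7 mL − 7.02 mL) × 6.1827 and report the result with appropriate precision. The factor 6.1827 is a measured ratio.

28.7 mL − 7.02 mL = 21.68 mL; the difference is limited to 1 decimal place (3 s.f.).
Carrying full precision, 21.68 × 6.1827 = 134.040936 mL; 6.1827 has 5 s.f., so the result keeps min(3, 5) = 3 s.f.
Rounded to 3 significant figures: 134 mL.

134 mL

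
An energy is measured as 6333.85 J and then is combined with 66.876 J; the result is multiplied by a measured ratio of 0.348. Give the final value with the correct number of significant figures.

2.23 × 10^3 J

6333.85 J + 66.876 J = 6400.726 J; the sum is limited to 2 decimal places (6 s.f.).
Carrying full precision, 6400.726 × 0.348 = 2227.452648 J; 0.348 has 3 s.f., so the result keeps min(6, 3) = 3 s.f.
Rounded to 3 significant figures: 2.23 × 10^3 J.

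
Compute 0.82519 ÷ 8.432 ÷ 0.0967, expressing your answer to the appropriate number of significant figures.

1.01

0.82519 ÷ 8.432 ÷ 0.0967 = 1.01203815082…
Multiplication/division keeps the fewest significant figures: 0.82519 → 5 s.f., 8.432 → 4 s.f., 0.0967 → 3 s.f.; limit is 3.
Rounded to 3 significant figures: 1.01.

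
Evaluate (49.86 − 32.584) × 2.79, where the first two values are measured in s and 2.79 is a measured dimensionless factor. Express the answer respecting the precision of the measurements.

48.2 s

49.86 s − 32.584 s = 17.276 s; the difference is limited to 2 decimal places (4 s.f.).
Carrying full precision, 17.276 × 2.79 = 48.20004 s; 2.79 has 3 s.f., so the result keeps min(4, 3) = 3 s.f.
Rounded to 3 significant figures: 48.2 s.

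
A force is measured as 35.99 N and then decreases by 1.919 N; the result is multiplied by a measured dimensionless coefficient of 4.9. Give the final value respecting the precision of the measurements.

35.99 N − 1.919 N = 34.071 N; the difference is limited to 2 decimal places (4 s.f.).
Carrying full precision, 34.071 × 4.9 = 166.9479 N; 4.9 has 2 s.f., so the result keeps min(4, 2) = 2 s.f.
Rounded to 2 significant figures: 1.7 × 10² N.

1.7 × 10² N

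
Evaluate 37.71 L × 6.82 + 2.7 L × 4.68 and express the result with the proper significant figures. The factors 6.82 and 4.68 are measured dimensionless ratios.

37.71 × 6.82 = 257.1822 → 257 L (3 s.f., last digit at the 10^0 place).
2.7 × 4.68 = 12.636 → 13 L (2 s.f., last digit at the 10^0 place).
Sum: 269.8182 L; keep the coarser place, 10^0.
Result: 2.70 × 10² L.

2.70 × 10² L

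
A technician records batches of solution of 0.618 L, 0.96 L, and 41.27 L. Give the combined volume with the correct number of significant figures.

0.618 L + 0.96 L + 41.27 L = 42.848 L.
Addition/subtraction keeps the fewest decimal places: 0.618 → 3 decimal places, 0.96 → 2 decimal places, 41.27 → 2 decimal places; limit is 2.
Rounded to 2 decimal places: 42.85 L.

42.85 L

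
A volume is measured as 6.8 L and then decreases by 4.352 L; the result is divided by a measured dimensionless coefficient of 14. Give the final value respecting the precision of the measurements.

6.8 L − 4.352 L = 2.448 L; the difference is limited to 1 decimal place (2 s.f.).
Carrying full precision, 2.448 ÷ 14 = 0.174857142857… L; 14 has 2 s.f., so the result keeps min(2, 2) = 2 s.f.
Rounded to 2 significant figures: 0.17 L.

0.17 L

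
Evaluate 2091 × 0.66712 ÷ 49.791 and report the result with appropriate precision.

28.02

2091 × 0.66712 ÷ 49.791 = 28.016065554…
Multiplication/division keeps the fewest significant figures: 2091 → 4 s.f., 0.66712 → 5 s.f., 49.791 → 5 s.f.; limit is 4.
Rounded to 4 significant figures: 28.02.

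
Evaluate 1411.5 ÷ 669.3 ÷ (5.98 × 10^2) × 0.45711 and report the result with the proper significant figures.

0.00161

1411.5 ÷ 669.3 ÷ (5.98 × 10^2) × 0.45711 = 0.00161205403789…
Multiplication/division keeps the fewest significant figures: 1411.5 → 5 s.f., 669.3 → 4 s.f., 5.98 × 10^2 → 3 s.f., 0.45711 → 5 s.f.; limit is 3.
Rounded to 3 significant figures: 0.00161.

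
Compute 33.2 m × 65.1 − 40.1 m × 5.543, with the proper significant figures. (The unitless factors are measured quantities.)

33.2 × 65.1 = 2161.32 → 2.16 × 10^3 m (3 s.f., last digit at the 10^1 place).
40.1 × 5.543 = 222.2743 → 222 m (3 s.f., last digit at the 10^0 place).
Difference: 1939.0457 m; keep the coarser place, 10^1.
Result: 1.94 × 10^3 m.

1.94 × 10^3 m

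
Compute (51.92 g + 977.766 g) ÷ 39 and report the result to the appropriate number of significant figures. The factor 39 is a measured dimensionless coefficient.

51.92 g + 977.766 g = 1029.686 g; the sum is limited to 2 decimal places (6 s.f.).
Carrying full precision, 1029.686 ÷ 39 = 26.4022051282… g; 39 has 2 s.f., so the result keeps min(6, 2) = 2 s.f.
Rounded to 2 significant figures: 26 g.

26 g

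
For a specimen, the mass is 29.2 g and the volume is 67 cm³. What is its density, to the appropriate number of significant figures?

0.44 g/cm³

density = 29.2 g ÷ 67 cm³ = 0.435820895522… g/cm³.
29.2 has 3 significant figures; 67 has 2.
Division/multiplication keeps the fewest: 2 significant figures.
Rounded: 0.44 g/cm³.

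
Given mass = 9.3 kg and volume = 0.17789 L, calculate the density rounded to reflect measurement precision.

density = 9.3 kg ÷ 0.17789 L = 52.2794985665… kg/L.
9.3 has 2 significant figures; 0.17789 has 5.
Division/multiplication keeps the fewest: 2 significant figures.
Rounded: 52 kg/L.

52 kg/L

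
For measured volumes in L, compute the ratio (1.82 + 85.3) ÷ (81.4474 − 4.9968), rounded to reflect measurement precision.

1.82 + 85.3 = 87.12, limited to 1 d.p. → 3 s.f.; 81.4474 − 4.9968 = 76.4506, limited to 4 d.p. → 6 s.f.
Carrying full precision, 87.12 ÷ 76.4506 = 1.13955940176…; keep min(3, 6) = 3 s.f.
Rounded to 3 significant figures: 1.14.

1.14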